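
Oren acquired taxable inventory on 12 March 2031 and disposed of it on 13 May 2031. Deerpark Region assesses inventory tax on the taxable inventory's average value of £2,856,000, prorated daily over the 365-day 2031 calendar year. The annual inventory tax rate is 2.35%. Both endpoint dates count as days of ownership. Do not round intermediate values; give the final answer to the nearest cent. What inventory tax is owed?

Days held (12 March – 13 May 2031): 63 out of 365
Tax = £2,856,000 × 2.35% × 63/365 = £11,584.4055

£11,584.41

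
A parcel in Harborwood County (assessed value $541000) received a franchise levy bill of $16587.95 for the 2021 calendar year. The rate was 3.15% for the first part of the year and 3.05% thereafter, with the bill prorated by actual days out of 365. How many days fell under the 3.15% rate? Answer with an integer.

59 days

Let d = days at the first rate; then 365 − d days at the second rate.
$541000 × [3.15%·d + 3.05%·(365−d)] / 365 = $16587.95
Solving gives d = 59, so the new rate took effect on 1 March 2021.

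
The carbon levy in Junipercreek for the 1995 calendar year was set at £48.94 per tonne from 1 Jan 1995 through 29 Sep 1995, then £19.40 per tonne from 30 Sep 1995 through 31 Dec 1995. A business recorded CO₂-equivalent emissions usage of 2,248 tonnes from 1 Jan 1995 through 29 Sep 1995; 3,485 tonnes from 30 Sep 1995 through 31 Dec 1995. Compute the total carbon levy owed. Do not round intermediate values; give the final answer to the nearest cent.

1 Jan – 29 Sep 1995: 2,248 tonnes at £48.94/tonne → £110,017.12
30 Sep – 31 Dec 1995: 3,485 tonnes at £19.40/tonne → £67,609.00

£177,626.12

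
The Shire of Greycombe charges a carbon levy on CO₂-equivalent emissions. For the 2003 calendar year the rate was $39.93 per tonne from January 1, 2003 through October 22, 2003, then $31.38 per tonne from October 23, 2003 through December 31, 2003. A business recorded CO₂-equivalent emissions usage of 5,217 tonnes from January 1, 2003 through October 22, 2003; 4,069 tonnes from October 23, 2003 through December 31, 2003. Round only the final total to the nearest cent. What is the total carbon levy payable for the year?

January 1 – October 22, 2003: 5,217 tonnes at $39.93/tonne → $208,314.81
October 23 – December 31, 2003: 4,069 tonnes at $31.38/tonne → $127,685.22

$336,000.03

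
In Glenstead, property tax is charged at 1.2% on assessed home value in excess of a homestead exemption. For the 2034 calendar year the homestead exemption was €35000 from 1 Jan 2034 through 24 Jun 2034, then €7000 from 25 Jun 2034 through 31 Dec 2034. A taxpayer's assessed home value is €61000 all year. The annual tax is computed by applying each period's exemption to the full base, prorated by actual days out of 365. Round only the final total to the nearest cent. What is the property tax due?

1 Jan – 24 Jun 2034: 175 days, exemption €35000 → (€61000 − €35000) × 1.2% × 175/365 = €149.5890
25 Jun – 31 Dec 2034: 190 days, exemption €7000 → (€61000 − €7000) × 1.2% × 190/365 = €337.3151
Total = €486.9041

€486.90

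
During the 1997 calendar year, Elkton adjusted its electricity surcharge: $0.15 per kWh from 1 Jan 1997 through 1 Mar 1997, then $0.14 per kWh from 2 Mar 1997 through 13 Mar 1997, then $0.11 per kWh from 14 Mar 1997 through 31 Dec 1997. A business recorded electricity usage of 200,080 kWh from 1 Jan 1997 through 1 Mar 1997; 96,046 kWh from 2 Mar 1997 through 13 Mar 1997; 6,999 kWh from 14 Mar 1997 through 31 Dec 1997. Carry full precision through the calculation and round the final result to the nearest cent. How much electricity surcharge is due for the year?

$44,228.33

1 Jan – 1 Mar 1997: 200,080 kWh at $0.15/kWh → $30,012.00
2 Mar – 13 Mar 1997: 96,046 kWh at $0.14/kWh → $13,446.44
14 Mar – 31 Dec 1997: 6,999 kWh at $0.11/kWh → $769.89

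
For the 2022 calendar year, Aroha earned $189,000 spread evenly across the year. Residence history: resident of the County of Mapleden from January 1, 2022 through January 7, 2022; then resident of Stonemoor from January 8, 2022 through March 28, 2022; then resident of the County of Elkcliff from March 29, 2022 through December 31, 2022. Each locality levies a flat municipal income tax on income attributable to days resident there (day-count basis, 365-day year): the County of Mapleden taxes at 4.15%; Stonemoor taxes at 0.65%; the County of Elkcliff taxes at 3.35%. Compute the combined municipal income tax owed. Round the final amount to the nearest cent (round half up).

$5,242.03

The County of Mapleden, January 1 – January 7, 2022: 7 days → $189,000 × 4.15% × 7/365 = $150.4233
Stonemoor, January 8 – March 28, 2022: 80 days → $189,000 × 0.65% × 80/365 = $269.2603
The County of Elkcliff, March 29 – December 31, 2022: 278 days → $189,000 × 3.35% × 278/365 = $4,822.3479
Total = $5,242.0315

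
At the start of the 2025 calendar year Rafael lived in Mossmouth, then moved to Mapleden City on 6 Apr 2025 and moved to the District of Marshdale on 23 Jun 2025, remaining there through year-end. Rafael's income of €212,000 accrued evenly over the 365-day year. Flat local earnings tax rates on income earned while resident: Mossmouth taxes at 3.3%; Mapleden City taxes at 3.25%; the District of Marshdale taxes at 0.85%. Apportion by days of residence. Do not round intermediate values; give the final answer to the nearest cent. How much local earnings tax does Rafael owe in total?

€4,241.16

Mossmouth, 1 Jan – 5 Apr 2025: 95 days → €212,000 × 3.3% × 95/365 = €1,820.8767
Mapleden City, 6 Apr – 22 Jun 2025: 78 days → €212,000 × 3.25% × 78/365 = €1,472.3836
The District of Marshdale, 23 Jun – 31 Dec 2025: 192 days → €212,000 × 0.85% × 192/365 = €947.9014
Total = €4,241.1616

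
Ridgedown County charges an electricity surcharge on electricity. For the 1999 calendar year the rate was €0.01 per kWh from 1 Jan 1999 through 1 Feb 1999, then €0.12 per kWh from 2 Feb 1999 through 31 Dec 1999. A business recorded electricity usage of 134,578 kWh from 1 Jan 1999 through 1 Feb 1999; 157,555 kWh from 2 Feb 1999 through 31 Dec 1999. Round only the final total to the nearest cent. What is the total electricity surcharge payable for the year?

1 Jan – 1 Feb 1999: 134,578 kWh at €0.01/kWh → €1,345.78
2 Feb – 31 Dec 1999: 157,555 kWh at €0.12/kWh → €18,906.60

€20,252.38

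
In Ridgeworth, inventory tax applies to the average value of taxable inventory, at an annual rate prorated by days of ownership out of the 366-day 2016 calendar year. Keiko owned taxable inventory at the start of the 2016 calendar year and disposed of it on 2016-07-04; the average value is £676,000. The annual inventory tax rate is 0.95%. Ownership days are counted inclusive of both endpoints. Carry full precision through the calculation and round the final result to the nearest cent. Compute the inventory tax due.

£3,263.64

Days held (2016-01-01 to 2016-07-04): 186 out of 366
Tax = £676,000 × 0.95% × 186/366 = £3,263.6393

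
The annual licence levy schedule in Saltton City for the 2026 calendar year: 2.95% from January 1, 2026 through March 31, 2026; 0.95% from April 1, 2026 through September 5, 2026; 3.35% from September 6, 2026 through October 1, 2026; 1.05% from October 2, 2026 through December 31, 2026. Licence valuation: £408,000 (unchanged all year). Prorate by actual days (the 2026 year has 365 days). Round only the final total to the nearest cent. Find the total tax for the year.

January 1 – March 31, 2026: 90 days at 2.95% → £408,000 × 2.95% × 90/365 = £2,967.7808
April 1 – September 5, 2026: 158 days at 0.95% → £408,000 × 0.95% × 158/365 = £1,677.8301
September 6 – October 1, 2026: 26 days at 3.35% → £408,000 × 3.35% × 26/365 = £973.6110
October 2 – December 31, 2026: 91 days at 1.05% → £408,000 × 1.05% × 91/365 = £1,068.0658
Total = £6,687.2877

£6,687.29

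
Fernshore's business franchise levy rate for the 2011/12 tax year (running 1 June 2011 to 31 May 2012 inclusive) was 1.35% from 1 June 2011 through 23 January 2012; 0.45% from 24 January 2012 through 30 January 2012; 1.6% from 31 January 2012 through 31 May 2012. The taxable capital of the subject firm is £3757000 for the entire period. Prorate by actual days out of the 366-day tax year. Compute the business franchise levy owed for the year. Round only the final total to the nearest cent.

1 June 2011 – 23 January 2012: 237 days at 1.35% → £3757000 × 1.35% × 237/366 = £32842.9549
24 January – 30 January 2012: 7 days at 0.45% → £3757000 × 0.45% × 7/366 = £323.3484
31 January – 31 May 2012: 122 days at 1.6% → £3757000 × 1.6% × 122/366 = £20037.3333
Total = £53203.6366

£53203.64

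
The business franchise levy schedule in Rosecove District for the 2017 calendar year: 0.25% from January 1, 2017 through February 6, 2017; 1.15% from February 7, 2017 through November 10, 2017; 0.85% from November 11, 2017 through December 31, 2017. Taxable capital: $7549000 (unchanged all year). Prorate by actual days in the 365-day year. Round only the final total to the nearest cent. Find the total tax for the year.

January 1 – February 6, 2017: 37 days at 0.25% → $7549000 × 0.25% × 37/365 = $1913.1027
February 7 – November 10, 2017: 277 days at 1.15% → $7549000 × 1.15% × 277/365 = $65883.1219
November 11 – December 31, 2017: 51 days at 0.85% → $7549000 × 0.85% × 51/365 = $8965.7301
Total = $76761.9548

$76761.95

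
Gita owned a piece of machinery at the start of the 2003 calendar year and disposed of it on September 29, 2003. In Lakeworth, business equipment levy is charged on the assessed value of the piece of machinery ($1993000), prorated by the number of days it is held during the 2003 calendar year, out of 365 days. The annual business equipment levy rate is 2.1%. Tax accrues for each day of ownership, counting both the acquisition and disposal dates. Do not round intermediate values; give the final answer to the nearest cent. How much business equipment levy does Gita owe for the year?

Days held (January 1 – September 29, 2003): 272 out of 365
Tax = $1993000 × 2.1% × 272/365 = $31189.0849

$31189.08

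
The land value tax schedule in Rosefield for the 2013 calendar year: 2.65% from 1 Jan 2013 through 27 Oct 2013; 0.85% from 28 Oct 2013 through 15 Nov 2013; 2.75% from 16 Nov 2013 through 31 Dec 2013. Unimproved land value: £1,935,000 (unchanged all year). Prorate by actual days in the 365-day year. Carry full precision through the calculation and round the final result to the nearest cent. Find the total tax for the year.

£49,708.29

1 Jan – 27 Oct 2013: 300 days at 2.65% → £1,935,000 × 2.65% × 300/365 = £42,145.8904
28 Oct – 15 Nov 2013: 19 days at 0.85% → £1,935,000 × 0.85% × 19/365 = £856.1712
16 Nov – 31 Dec 2013: 46 days at 2.75% → £1,935,000 × 2.75% × 46/365 = £6,706.2329
Total = £49,708.2945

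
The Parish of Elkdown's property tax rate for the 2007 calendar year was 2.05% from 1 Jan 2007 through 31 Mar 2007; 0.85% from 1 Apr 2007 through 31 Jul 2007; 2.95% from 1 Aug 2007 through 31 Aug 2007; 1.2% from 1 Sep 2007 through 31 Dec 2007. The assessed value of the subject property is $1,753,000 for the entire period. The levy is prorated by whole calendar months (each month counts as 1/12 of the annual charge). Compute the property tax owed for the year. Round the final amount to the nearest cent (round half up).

$25,272.42

1 Jan – 31 Mar 2007: 3 months at 2.05% → $1,753,000 × 2.05% × 3/12 = $8,984.1250
1 Apr – 31 Jul 2007: 4 months at 0.85% → $1,753,000 × 0.85% × 4/12 = $4,966.8333
1 Aug – 31 Aug 2007: 1 month at 2.95% → $1,753,000 × 2.95% × 1/12 = $4,309.4583
1 Sep – 31 Dec 2007: 4 months at 1.2% → $1,753,000 × 1.2% × 4/12 = $7,012.0000
Total = $25,272.4167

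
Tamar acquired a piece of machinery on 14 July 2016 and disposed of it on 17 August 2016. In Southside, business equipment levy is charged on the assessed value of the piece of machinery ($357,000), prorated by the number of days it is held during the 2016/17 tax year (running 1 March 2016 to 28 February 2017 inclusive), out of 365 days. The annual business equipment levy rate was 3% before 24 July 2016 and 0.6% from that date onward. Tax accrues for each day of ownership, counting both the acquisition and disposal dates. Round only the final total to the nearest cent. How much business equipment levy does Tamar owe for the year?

14 July – 23 July 2016: 10 days at 3% → $357,000 × 3% × 10/365 = $293.4247
24 July – 17 August 2016: 25 days at 0.6% → $357,000 × 0.6% × 25/365 = $146.7123
Total = $440.1370

$440.14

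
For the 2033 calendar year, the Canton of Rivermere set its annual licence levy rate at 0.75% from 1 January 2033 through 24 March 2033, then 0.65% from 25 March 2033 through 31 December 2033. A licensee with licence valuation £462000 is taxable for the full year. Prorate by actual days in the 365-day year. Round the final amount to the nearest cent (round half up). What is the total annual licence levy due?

£3108.06

1 January – 24 March 2033: 83 days at 0.75% → £462000 × 0.75% × 83/365 = £787.9315
25 March – 31 December 2033: 282 days at 0.65% → £462000 × 0.65% × 282/365 = £2320.1260
Total = £3108.0575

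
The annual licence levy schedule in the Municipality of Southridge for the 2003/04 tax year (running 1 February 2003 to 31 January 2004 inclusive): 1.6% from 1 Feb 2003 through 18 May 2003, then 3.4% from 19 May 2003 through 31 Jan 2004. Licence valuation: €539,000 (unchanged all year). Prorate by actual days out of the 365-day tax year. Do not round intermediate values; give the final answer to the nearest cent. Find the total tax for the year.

1 Feb – 18 May 2003: 107 days at 1.6% → €539,000 × 1.6% × 107/365 = €2,528.1315
19 May 2003 – 31 Jan 2004: 258 days at 3.4% → €539,000 × 3.4% × 258/365 = €12,953.7205
Total = €15,481.8521

€15,481.85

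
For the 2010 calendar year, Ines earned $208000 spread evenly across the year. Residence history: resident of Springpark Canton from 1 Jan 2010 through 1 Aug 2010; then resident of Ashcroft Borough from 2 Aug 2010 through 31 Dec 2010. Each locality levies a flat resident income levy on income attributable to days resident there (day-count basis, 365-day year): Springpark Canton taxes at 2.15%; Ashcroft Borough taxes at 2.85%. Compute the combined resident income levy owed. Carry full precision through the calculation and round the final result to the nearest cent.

$5078.33

Springpark Canton, 1 Jan – 1 Aug 2010: 213 days → $208000 × 2.15% × 213/365 = $2609.6877
Ashcroft Borough, 2 Aug – 31 Dec 2010: 152 days → $208000 × 2.85% × 152/365 = $2468.6466
Total = $5078.3342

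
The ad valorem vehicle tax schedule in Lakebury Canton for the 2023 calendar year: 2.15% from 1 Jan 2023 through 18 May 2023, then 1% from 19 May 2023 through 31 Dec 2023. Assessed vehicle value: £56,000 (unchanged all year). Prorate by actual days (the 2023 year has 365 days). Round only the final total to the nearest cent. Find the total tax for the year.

£803.48

1 Jan – 18 May 2023: 138 days at 2.15% → £56,000 × 2.15% × 138/365 = £455.2110
19 May – 31 Dec 2023: 227 days at 1% → £56,000 × 1% × 227/365 = £348.2740
Total = £803.4849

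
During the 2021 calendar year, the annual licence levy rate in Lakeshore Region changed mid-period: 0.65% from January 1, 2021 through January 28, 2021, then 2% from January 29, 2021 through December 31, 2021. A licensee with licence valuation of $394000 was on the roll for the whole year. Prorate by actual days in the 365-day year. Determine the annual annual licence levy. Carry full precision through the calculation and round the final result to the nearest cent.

$7471.97

January 1 – January 28, 2021: 28 days at 0.65% → $394000 × 0.65% × 28/365 = $196.4603
January 29 – December 31, 2021: 337 days at 2% → $394000 × 2% × 337/365 = $7275.5068
Total = $7471.9671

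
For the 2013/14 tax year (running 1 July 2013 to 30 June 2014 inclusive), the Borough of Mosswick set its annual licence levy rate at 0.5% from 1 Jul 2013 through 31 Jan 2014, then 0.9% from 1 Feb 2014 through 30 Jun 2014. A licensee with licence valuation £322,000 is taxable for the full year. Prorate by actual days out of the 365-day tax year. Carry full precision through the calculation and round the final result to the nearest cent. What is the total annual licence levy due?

£2,139.32

1 Jul 2013 – 31 Jan 2014: 215 days at 0.5% → £322,000 × 0.5% × 215/365 = £948.3562
1 Feb – 30 Jun 2014: 150 days at 0.9% → £322,000 × 0.9% × 150/365 = £1,190.9589
Total = £2,139.3151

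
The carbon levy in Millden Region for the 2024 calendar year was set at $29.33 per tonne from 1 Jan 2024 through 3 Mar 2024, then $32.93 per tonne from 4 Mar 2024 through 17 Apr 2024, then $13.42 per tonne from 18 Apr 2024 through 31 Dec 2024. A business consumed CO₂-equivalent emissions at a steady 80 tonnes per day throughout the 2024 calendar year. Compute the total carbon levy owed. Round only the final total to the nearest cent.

1 Jan – 3 Mar 2024: 63 days × 80 tonnes/day = 5,040 tonnes at $29.33/tonne → $147,823.20
4 Mar – 17 Apr 2024: 45 days × 80 tonnes/day = 3,600 tonnes at $32.93/tonne → $118,548.00
18 Apr – 31 Dec 2024: 258 days × 80 tonnes/day = 20,640 tonnes at $13.42/tonne → $276,988.80

$543,360.00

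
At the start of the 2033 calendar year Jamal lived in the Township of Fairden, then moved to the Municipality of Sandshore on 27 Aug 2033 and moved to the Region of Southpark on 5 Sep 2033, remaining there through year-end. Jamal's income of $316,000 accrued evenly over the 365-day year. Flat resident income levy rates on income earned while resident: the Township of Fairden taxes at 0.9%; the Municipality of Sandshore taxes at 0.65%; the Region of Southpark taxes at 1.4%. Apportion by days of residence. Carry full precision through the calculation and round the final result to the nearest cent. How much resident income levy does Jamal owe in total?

$3,335.32

The Township of Fairden, 1 Jan – 26 Aug 2033: 238 days → $316,000 × 0.9% × 238/365 = $1,854.4438
The Municipality of Sandshore, 27 Aug – 4 Sep 2033: 9 days → $316,000 × 0.65% × 9/365 = $50.6466
The Region of Southpark, 5 Sep – 31 Dec 2033: 118 days → $316,000 × 1.4% × 118/365 = $1,430.2247
Total = $3,335.3151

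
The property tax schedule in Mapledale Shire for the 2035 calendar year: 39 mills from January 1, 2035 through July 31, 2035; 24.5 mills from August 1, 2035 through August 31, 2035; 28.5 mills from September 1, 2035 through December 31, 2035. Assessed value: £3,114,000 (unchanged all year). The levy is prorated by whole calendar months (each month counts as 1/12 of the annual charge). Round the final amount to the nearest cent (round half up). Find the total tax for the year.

January 1 – July 31, 2035: 7 months at 39 mills → £3,114,000 × 3.9% × 7/12 = £70,843.5000
August 1 – August 31, 2035: 1 month at 24.5 mills → £3,114,000 × 2.45% × 1/12 = £6,357.7500
September 1 – December 31, 2035: 4 months at 28.5 mills → £3,114,000 × 2.85% × 4/12 = £29,583.0000
Total = £106,784.2500

£106,784.25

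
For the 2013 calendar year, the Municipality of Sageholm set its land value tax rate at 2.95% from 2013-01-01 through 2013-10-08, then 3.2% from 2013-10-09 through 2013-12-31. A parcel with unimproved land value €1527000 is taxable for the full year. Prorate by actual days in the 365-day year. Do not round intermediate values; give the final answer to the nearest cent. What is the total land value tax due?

2013-01-01 to 2013-10-08: 281 days at 2.95% → €1527000 × 2.95% × 281/365 = €34679.6342
2013-10-09 to 2013-12-31: 84 days at 3.2% → €1527000 × 3.2% × 84/365 = €11245.4137
Total = €45925.0479

€45925.05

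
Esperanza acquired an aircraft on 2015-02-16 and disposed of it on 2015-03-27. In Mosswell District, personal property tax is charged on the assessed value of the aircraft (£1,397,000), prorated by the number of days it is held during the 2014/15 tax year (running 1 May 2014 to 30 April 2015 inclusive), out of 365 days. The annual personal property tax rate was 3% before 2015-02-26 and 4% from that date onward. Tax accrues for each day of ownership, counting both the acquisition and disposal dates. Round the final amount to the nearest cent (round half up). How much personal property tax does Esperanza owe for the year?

£5,741.10

2015-02-16 to 2015-02-25: 10 days at 3% → £1,397,000 × 3% × 10/365 = £1,148.2192
2015-02-26 to 2015-03-27: 30 days at 4% → £1,397,000 × 4% × 30/365 = £4,592.8767
Total = £5,741.0959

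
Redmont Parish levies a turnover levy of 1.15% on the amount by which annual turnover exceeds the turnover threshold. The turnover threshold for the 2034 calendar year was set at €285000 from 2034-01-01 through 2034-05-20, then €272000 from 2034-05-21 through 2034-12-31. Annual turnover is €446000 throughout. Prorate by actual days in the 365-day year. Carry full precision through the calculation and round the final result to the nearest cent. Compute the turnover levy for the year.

2034-01-01 to 2034-05-20: 140 days, exemption €285000 → (€446000 − €285000) × 1.15% × 140/365 = €710.1644
2034-05-21 to 2034-12-31: 225 days, exemption €272000 → (€446000 − €272000) × 1.15% × 225/365 = €1233.4932
Total = €1943.6575

€1943.66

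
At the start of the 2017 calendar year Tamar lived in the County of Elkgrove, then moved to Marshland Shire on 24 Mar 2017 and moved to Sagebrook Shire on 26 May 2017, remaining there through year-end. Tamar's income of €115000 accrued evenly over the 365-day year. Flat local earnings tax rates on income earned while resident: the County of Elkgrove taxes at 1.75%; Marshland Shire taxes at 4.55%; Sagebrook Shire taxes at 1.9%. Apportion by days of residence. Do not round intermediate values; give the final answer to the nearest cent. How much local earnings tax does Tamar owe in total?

The County of Elkgrove, 1 Jan – 23 Mar 2017: 82 days → €115000 × 1.75% × 82/365 = €452.1233
Marshland Shire, 24 Mar – 25 May 2017: 63 days → €115000 × 4.55% × 63/365 = €903.1438
Sagebrook Shire, 26 May – 31 Dec 2017: 220 days → €115000 × 1.9% × 220/365 = €1316.9863
Total = €2672.2534

€2672.25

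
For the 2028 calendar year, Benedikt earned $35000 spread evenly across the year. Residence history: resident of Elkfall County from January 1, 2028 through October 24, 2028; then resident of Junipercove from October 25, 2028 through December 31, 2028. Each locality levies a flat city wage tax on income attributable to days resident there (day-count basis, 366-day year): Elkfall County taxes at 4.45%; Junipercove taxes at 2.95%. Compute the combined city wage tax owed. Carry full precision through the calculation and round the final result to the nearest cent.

Elkfall County, January 1 – October 24, 2028: 298 days → $35000 × 4.45% × 298/366 = $1268.1284
Junipercove, October 25 – December 31, 2028: 68 days → $35000 × 2.95% × 68/366 = $191.8306
Total = $1459.9590

$1459.96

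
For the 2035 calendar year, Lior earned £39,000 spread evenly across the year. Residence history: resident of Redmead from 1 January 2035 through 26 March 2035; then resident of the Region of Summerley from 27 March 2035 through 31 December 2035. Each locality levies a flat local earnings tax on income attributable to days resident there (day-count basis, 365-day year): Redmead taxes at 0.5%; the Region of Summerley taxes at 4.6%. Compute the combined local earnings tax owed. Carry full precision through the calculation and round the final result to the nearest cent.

£1,421.63

Redmead, 1 January – 26 March 2035: 85 days → £39,000 × 0.5% × 85/365 = £45.4110
The Region of Summerley, 27 March – 31 December 2035: 280 days → £39,000 × 4.6% × 280/365 = £1,376.2192
Total = £1,421.6301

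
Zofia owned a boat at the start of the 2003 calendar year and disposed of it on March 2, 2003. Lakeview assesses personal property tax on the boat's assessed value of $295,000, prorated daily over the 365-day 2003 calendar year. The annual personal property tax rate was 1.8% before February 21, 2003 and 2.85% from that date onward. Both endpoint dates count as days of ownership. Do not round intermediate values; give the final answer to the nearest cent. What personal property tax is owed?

January 1 – February 20, 2003: 51 days at 1.8% → $295,000 × 1.8% × 51/365 = $741.9452
February 21 – March 2, 2003: 10 days at 2.85% → $295,000 × 2.85% × 10/365 = $230.3425
Total = $972.2877

$972.29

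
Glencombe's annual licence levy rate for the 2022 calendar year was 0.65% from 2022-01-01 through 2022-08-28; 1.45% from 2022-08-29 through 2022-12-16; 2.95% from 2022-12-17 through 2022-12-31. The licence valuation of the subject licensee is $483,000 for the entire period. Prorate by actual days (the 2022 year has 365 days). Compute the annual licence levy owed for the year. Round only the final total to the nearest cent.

$4,760.53

2022-01-01 to 2022-08-28: 240 days at 0.65% → $483,000 × 0.65% × 240/365 = $2,064.3288
2022-08-29 to 2022-12-16: 110 days at 1.45% → $483,000 × 1.45% × 110/365 = $2,110.6438
2022-12-17 to 2022-12-31: 15 days at 2.95% → $483,000 × 2.95% × 15/365 = $585.5548
Total = $4,760.5274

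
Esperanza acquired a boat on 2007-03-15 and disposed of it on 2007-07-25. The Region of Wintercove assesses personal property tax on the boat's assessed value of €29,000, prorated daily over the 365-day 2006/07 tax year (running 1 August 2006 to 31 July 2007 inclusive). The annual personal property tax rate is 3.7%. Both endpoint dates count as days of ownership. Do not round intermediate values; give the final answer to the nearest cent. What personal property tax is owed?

€390.98

Days held (2007-03-15 to 2007-07-25): 133 out of 365
Tax = €29,000 × 3.7% × 133/365 = €390.9836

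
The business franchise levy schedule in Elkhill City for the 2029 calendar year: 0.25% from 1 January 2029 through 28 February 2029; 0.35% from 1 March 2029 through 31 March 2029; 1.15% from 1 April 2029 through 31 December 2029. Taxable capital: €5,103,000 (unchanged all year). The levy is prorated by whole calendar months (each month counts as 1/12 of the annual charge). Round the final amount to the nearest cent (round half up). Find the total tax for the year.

€47,628.00

1 January – 28 February 2029: 2 months at 0.25% → €5,103,000 × 0.25% × 2/12 = €2,126.2500
1 March – 31 March 2029: 1 month at 0.35% → €5,103,000 × 0.35% × 1/12 = €1,488.3750
1 April – 31 December 2029: 9 months at 1.15% → €5,103,000 × 1.15% × 9/12 = €44,013.3750
Total = €47,628.0000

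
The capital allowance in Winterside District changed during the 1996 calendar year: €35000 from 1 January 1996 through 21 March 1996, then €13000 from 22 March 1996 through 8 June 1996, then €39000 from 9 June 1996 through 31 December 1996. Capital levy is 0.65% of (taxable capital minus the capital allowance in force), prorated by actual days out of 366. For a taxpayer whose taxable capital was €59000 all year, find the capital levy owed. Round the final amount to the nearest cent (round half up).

1 January – 21 March 1996: 81 days, exemption €35000 → (€59000 − €35000) × 0.65% × 81/366 = €34.5246
22 March – 8 June 1996: 79 days, exemption €13000 → (€59000 − €13000) × 0.65% × 79/366 = €64.5383
9 June – 31 December 1996: 206 days, exemption €39000 → (€59000 − €39000) × 0.65% × 206/366 = €73.1694
Total = €172.2322

€172.23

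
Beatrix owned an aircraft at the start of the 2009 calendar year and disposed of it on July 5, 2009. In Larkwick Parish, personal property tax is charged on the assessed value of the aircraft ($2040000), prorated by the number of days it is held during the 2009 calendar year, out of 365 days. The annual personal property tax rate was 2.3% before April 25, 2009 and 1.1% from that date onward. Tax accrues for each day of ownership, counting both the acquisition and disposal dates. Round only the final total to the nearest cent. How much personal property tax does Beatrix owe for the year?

January 1 – April 24, 2009: 114 days at 2.3% → $2040000 × 2.3% × 114/365 = $14654.4658
April 25 – July 5, 2009: 72 days at 1.1% → $2040000 × 1.1% × 72/365 = $4426.5205
Total = $19080.9863

$19080.99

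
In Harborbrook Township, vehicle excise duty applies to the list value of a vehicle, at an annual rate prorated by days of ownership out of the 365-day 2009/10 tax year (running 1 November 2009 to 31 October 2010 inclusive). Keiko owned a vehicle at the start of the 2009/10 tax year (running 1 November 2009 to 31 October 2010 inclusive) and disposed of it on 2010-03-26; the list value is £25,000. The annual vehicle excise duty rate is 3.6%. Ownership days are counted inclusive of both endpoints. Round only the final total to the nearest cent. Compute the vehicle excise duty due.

Days held (2009-11-01 to 2010-03-26): 146 out of 365
Tax = £25,000 × 3.6% × 146/365 = £360.0000

£360.00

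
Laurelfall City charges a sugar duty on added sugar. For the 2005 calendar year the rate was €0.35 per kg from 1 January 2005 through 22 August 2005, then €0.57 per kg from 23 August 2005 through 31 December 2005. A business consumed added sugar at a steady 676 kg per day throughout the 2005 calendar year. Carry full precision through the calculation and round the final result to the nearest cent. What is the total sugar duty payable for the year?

1 January – 22 August 2005: 234 days × 676 kg/day = 158,184 kg at €0.35/kg → €55364.40
23 August – 31 December 2005: 131 days × 676 kg/day = 88,556 kg at €0.57/kg → €50476.92

€105841.32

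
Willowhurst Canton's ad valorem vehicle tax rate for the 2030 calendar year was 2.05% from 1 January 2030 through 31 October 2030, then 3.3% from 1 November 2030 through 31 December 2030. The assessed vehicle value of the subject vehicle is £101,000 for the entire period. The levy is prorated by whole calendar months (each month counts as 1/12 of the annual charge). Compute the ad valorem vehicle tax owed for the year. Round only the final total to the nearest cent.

1 January – 31 October 2030: 10 months at 2.05% → £101,000 × 2.05% × 10/12 = £1,725.4167
1 November – 31 December 2030: 2 months at 3.3% → £101,000 × 3.3% × 2/12 = £555.5000
Total = £2,280.9167

£2,280.92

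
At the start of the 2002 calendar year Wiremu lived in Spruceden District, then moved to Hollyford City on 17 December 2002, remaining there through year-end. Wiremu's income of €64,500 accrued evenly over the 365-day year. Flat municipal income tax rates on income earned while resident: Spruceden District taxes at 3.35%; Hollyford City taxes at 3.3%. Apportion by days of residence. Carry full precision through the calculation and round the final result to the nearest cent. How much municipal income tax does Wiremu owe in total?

€2,159.42

Spruceden District, 1 January – 16 December 2002: 350 days → €64,500 × 3.35% × 350/365 = €2,071.9521
Hollyford City, 17 December – 31 December 2002: 15 days → €64,500 × 3.3% × 15/365 = €87.4726
Total = €2,159.4247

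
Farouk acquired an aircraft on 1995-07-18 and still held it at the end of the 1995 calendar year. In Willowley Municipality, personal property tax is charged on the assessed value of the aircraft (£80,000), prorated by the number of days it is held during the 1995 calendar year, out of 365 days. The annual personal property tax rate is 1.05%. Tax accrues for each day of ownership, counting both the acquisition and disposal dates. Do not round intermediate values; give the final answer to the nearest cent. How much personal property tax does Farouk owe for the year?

Days held (1995-07-18 to 1995-12-31): 167 out of 365
Tax = £80,000 × 1.05% × 167/365 = £384.3288

£384.33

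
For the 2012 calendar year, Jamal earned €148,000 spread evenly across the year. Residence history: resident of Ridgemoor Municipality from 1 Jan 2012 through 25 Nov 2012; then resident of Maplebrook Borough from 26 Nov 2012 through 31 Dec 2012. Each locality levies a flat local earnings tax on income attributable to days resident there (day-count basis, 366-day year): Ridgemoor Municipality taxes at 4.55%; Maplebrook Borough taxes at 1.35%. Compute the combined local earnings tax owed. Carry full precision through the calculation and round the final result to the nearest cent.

Ridgemoor Municipality, 1 Jan – 25 Nov 2012: 330 days → €148,000 × 4.55% × 330/366 = €6,071.6393
Maplebrook Borough, 26 Nov – 31 Dec 2012: 36 days → €148,000 × 1.35% × 36/366 = €196.5246
Total = €6,268.1639

€6,268.16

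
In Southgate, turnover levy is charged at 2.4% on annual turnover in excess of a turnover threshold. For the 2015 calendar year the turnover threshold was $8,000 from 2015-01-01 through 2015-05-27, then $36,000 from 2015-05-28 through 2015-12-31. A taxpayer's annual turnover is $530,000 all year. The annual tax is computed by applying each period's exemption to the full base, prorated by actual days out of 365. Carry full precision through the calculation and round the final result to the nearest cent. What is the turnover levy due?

2015-01-01 to 2015-05-27: 147 days, exemption $8,000 → ($530,000 − $8,000) × 2.4% × 147/365 = $5,045.5233
2015-05-28 to 2015-12-31: 218 days, exemption $36,000 → ($530,000 − $36,000) × 2.4% × 218/365 = $7,081.1178
Total = $12,126.6411

$12,126.64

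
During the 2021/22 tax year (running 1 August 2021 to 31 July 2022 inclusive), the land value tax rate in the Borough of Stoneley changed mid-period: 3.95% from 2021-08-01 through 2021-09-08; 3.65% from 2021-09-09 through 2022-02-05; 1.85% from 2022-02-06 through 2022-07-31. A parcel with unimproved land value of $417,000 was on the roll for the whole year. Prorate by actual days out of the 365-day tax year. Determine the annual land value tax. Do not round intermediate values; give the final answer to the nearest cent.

$11,734.84

2021-08-01 to 2021-09-08: 39 days at 3.95% → $417,000 × 3.95% × 39/365 = $1,759.9685
2021-09-09 to 2022-02-05: 150 days at 3.65% → $417,000 × 3.65% × 150/365 = $6,255.0000
2022-02-06 to 2022-07-31: 176 days at 1.85% → $417,000 × 1.85% × 176/365 = $3,719.8685
Total = $11,734.8370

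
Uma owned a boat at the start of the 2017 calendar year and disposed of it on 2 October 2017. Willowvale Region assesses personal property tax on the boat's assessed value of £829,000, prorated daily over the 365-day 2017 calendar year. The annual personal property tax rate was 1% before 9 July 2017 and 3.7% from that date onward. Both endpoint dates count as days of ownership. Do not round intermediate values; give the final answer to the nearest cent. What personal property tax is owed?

£11,519.69

1 January – 8 July 2017: 189 days at 1% → £829,000 × 1% × 189/365 = £4,292.6301
9 July – 2 October 2017: 86 days at 3.7% → £829,000 × 3.7% × 86/365 = £7,227.0630
Total = £11,519.6932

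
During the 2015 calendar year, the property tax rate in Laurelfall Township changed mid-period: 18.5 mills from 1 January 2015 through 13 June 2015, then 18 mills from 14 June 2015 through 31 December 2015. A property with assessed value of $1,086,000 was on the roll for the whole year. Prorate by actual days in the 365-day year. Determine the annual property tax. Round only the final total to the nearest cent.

1 January – 13 June 2015: 164 days at 18.5 mills → $1,086,000 × 1.85% × 164/365 = $9,027.1890
14 June – 31 December 2015: 201 days at 18 mills → $1,086,000 × 1.8% × 201/365 = $10,764.7890
Total = $19,791.9781

$19,791.98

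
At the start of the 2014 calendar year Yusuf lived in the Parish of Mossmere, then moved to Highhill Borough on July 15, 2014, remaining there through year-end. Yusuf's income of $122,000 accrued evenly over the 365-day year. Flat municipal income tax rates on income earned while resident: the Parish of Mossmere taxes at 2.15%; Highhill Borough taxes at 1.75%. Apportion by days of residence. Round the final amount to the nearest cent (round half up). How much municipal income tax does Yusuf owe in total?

$2,395.71

The Parish of Mossmere, January 1 – July 14, 2014: 195 days → $122,000 × 2.15% × 195/365 = $1,401.3288
Highhill Borough, July 15 – December 31, 2014: 170 days → $122,000 × 1.75% × 170/365 = $994.3836
Total = $2,395.7123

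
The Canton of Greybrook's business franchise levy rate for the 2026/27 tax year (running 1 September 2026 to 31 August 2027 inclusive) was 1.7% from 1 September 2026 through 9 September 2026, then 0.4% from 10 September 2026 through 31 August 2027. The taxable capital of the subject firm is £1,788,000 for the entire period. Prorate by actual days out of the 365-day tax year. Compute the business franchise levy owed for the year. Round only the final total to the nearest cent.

£7,725.14

1 September – 9 September 2026: 9 days at 1.7% → £1,788,000 × 1.7% × 9/365 = £749.4904
10 September 2026 – 31 August 2027: 356 days at 0.4% → £1,788,000 × 0.4% × 356/365 = £6,975.6493
Total = £7,725.1397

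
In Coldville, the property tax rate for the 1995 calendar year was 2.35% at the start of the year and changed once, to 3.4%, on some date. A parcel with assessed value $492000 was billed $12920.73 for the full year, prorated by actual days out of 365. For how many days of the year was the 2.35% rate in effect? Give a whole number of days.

Let d = days at the first rate; then 365 − d days at the second rate.
$492000 × [2.35%·d + 3.4%·(365−d)] / 365 = $12920.73
Solving gives d = 269, so the new rate took effect on 27 September 1995.

269 days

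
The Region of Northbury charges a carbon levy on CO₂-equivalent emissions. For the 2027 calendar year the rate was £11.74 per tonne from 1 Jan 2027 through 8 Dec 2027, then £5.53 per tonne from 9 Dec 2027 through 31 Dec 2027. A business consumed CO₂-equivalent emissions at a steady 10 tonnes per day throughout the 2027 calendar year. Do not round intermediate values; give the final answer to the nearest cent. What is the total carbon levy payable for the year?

£41,422.70

1 Jan – 8 Dec 2027: 342 days × 10 tonnes/day = 3,420 tonnes at £11.74/tonne → £40,150.80
9 Dec – 31 Dec 2027: 23 days × 10 tonnes/day = 230 tonnes at £5.53/tonne → £1,271.90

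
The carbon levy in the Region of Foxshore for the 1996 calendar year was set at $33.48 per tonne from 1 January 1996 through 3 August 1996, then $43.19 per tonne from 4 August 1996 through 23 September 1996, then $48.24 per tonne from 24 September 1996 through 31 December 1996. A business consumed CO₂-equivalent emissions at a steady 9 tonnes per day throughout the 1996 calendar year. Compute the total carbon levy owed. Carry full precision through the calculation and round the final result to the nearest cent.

$127891.17

1 January – 3 August 1996: 216 days × 9 tonnes/day = 1,944 tonnes at $33.48/tonne → $65085.12
4 August – 23 September 1996: 51 days × 9 tonnes/day = 459 tonnes at $43.19/tonne → $19824.21
24 September – 31 December 1996: 99 days × 9 tonnes/day = 891 tonnes at $48.24/tonne → $42981.84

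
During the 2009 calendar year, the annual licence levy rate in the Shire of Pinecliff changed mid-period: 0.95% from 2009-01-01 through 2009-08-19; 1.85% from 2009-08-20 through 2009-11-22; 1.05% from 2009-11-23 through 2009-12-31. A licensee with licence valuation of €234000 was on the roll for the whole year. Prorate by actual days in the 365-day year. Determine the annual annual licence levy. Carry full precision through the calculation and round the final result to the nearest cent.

€2796.14

2009-01-01 to 2009-08-19: 231 days at 0.95% → €234000 × 0.95% × 231/365 = €1406.8849
2009-08-20 to 2009-11-22: 95 days at 1.85% → €234000 × 1.85% × 95/365 = €1126.7260
2009-11-23 to 2009-12-31: 39 days at 1.05% → €234000 × 1.05% × 39/365 = €262.5288
Total = €2796.1397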